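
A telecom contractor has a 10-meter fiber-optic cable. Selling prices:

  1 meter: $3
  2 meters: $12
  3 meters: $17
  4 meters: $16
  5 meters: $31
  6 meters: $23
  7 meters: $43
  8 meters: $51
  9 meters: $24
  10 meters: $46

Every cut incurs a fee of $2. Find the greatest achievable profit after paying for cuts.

Build net[k] bottom-up: net[k] = max over allowed piece i of (p[i] + net[k−i]) − 2 per cut.
net[1] = 3
net[2] = max(3+3-2, 12+0) = 12
net[3] = max(3+12-2, 12+3-2, 17+0) = 17
net[4] = max(3+17-2, 12+12-2, 17+3-2, 16+0) = 22
net[5] = max(3+22-2, 12+17-2, 17+12-2, 16+3-2, 31+0) = 31
net[6] = max(3+31-2, 12+22-2, 17+17-2, 16+12-2, 31+3-2, 23+0) = 32
net[7] = max(3+32-2, 12+31-2, 17+22-2, …, 23+3-2, 43+0) = 43
net[8] = max(3+43-2, 12+32-2, 17+31-2, …, 43+3-2, 51+0) = 51
net[9] = max(3+51-2, 12+43-2, 17+32-2, …, 51+3-2, 24+0) = 53
net[10] = max(3+53-2, 12+51-2, 17+43-2, …, 24+3-2, 46+0) = 61
One optimal plan: pieces 8 + 2 (1 cut) → $63 − $2 = $61.

61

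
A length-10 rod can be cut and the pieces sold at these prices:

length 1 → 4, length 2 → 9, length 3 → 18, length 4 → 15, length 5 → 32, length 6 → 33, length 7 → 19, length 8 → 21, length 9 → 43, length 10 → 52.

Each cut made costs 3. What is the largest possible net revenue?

61

Consider every possible first cut. v[k] is the best of p[i]+v[k−i] over all sellable i≤k, charging 3 whenever i<k.
v[1] = 4
v[2] = 9
v[3] = 18
v[4] = 19  (first piece 1, then v[3]=18)
v[5] = 32
v[6] = 33  (first piece 1, then v[5]=32)
v[7] = 38  (first piece 2, then v[5]=32)
v[8] = 47  (first piece 3, then v[5]=32)
v[9] = 48  (first piece 1, then v[8]=47)
v[10] = 61  (first piece 5, then v[5]=32)
One optimal plan: pieces 5 + 5 (1 cut) → 64 − 3 = 61.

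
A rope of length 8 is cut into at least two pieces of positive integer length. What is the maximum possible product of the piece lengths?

Define P[k] = max over 1≤i<k of i · max(k−i, P[k−i]); the inner max lets the remainder stay uncut if that's better.
P[2] = 1·max(1,0) = 1·1 = 1
P[3] = max(1·2, 2·1) = 2
P[4] = max(1·3, 2·2, 3·1) = 4
P[5] = max(1·4, 2·3, 3·2, 4·1) = 6
P[6] = max(1·6, 2·4, 3·3, 4·2, 5·1) = 9
P[7] = max(1·9, 2·6, 3·4, 4·3, 5·2, 6·1) = 12
P[8] = max(1·12, 2·9, 3·6, …, 6·2, 7·1) = 18
One optimal split: 3 + 3 + 2; product 3·3·2 = 18.

18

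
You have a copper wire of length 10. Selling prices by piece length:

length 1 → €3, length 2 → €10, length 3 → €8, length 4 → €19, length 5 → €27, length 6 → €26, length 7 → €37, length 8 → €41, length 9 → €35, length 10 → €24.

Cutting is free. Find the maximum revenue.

54

Build best[k] bottom-up: best[k] = max over allowed piece i of (p[i] + best[k−i]).
best[1] = 3
best[2] = 10
best[3] = 13  (first piece 1, then best[2]=10)
best[4] = 20  (first piece 2, then best[2]=10)
best[5] = 27
best[6] = 30  (first piece 1, then best[5]=27)
best[7] = 37  (first piece 2, then best[5]=27)
best[8] = 41
best[9] = 47  (first piece 2, then best[7]=37)
best[10] = 54  (first piece 5, then best[5]=27)
One optimal cutting: 5 + 5 → €27 + €27 = €54.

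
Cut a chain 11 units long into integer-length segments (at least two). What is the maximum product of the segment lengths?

Fill P[k] for k=2..11: at each k try every first piece i and multiply by the better of (k−i) uncut or P[k−i].
P[2] = 1*max(1,0) = 1*1 = 1
P[3] = max(1*2, 2*1) = 2
P[4] = max(1*3, 2*2, 3*1) = 4
P[5] = max(1*4, 2*3, 3*2, 4*1) = 6
P[6] = max(1*6, 2*4, 3*3, 4*2, 5*1) = 9
P[7] = max(1*9, 2*6, 3*4, 4*3, 5*2, 6*1) = 12
P[8] = max(1*12, 2*9, 3*6, …, 6*2, 7*1) = 18
P[9] = max(1*18, 2*12, 3*9, …, 7*2, 8*1) = 27
P[10] = max(1*27, 2*18, 3*12, …, 8*2, 9*1) = 36
P[11] = max(1*36, 2*27, 3*18, …, 9*2, 10*1) = 54
One optimal split: 3 + 3 + 3 + 2; product 3*3*3*2 = 54.

54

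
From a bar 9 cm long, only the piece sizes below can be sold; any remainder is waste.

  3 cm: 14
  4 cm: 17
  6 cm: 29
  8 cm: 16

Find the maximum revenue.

Consider every possible first cut. r[k] is the best of p[i]+r[k−i] over all sellable i≤k.
r[1] = 0
r[2] = 0
r[3] = 14
r[4] = max(14+0, 17+0) = 17
r[5] = max(14+0, 17+0) = 17
r[6] = max(14+14, 17+0, 29+0) = 29
r[7] = max(14+17, 17+14, 29+0) = 31
r[8] = max(14+17, 17+17, 29+0, 16+0) = 34
r[9] = max(14+29, 17+17, 29+14, 16+0) = 43
One optimal cutting: 6 + 3 → 43.

43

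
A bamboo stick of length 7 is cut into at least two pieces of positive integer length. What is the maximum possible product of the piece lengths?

Define g[k] = max over 1≤i<k of i · max(k−i, g[k−i]); the inner max lets the remainder stay uncut if that's better.
g[2] = 1×max(1,0) = 1×1 = 1
g[3] = 1×max(2,1) = 1×2 = 2
g[4] = 2×max(2,1) = 2×2 = 4
g[5] = 2×max(3,2) = 2×3 = 6
g[6] = 3×max(3,2) = 3×3 = 9
g[7] = 2×max(5,6) = 2×6 = 12
One optimal split: 3 + 2 + 2; product 3×2×2 = 12.

12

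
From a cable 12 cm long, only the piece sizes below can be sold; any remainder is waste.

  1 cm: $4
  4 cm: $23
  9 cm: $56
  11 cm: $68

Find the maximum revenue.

Consider every possible first cut. best[k] is the best of p[i]+best[k−i] over all sellable i≤k.
best[1] = 4
best[2] = 8  (first piece 1, then best[1]=4)
best[3] = 12  (first piece 1, then best[2]=8)
best[4] = max(4+12, 23+0) = 23
best[5] = max(4+23, 23+4) = 27
best[6] = max(4+27, 23+8) = 31
best[7] = max(4+31, 23+12) = 35
best[8] = max(4+35, 23+23) = 46
best[9] = max(4+46, 23+27, 56+0) = 56
best[10] = max(4+56, 23+31, 56+4) = 60
best[11] = max(4+60, 23+35, 56+8, 68+0) = 68
best[12] = max(4+68, 23+46, 56+12, 68+4) = 72
One optimal cutting: 11 + 1 → $72.

72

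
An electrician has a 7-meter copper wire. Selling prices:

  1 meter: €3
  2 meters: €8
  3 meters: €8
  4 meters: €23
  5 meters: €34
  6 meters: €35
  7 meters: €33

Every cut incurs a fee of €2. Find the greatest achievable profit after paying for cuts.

40

Consider every possible first cut. net[k] is the best of p[i]+net[k−i] over all sellable i≤k, charging 2 whenever i<k.
net[1] = 3
net[2] = max(3+3-2, 8+0) = 8
net[3] = max(3+8-2, 8+3-2, 8+0) = 9
net[4] = max(3+9-2, 8+8-2, 8+3-2, 23+0) = 23
net[5] = max(3+23-2, 8+9-2, 8+8-2, 23+3-2, 34+0) = 34
net[6] = max(3+34-2, 8+23-2, 8+9-2, 23+8-2, 34+3-2, 35+0) = 35
net[7] = max(3+35-2, 8+34-2, 8+23-2, …, 35+3-2, 33+0) = 40
One optimal plan: pieces 5 + 2 (1 cut) → €42 − €2 = €40.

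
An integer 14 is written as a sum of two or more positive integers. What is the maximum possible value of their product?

162

Define prod[k] = max over 1≤i<k of i · max(k−i, prod[k−i]); the inner max lets the remainder stay uncut if that's better.
prod[2] = 1*max(1,0) = 1*1 = 1
prod[3] = max(1*2, 2*1) = 2
prod[4] = max(1*3, 2*2, 3*1) = 4
prod[5] = max(1*4, 2*3, 3*2, 4*1) = 6
prod[6] = max(1*6, 2*4, 3*3, 4*2, 5*1) = 9
prod[7] = max(1*9, 2*6, 3*4, 4*3, 5*2, 6*1) = 12
prod[8] = max(1*12, 2*9, 3*6, …, 6*2, 7*1) = 18
prod[9] = max(1*18, 2*12, 3*9, …, 7*2, 8*1) = 27
prod[10] = max(1*27, 2*18, 3*12, …, 8*2, 9*1) = 36
prod[11] = max(1*36, 2*27, 3*18, …, 9*2, 10*1) = 54
prod[12] = max(1*54, 2*36, 3*27, …, 10*2, 11*1) = 81
prod[13] = max(1*81, 2*54, 3*36, …, 11*2, 12*1) = 108
prod[14] = max(1*108, 2*81, 3*54, …, 12*2, 13*1) = 162
One optimal split: 3 + 3 + 3 + 3 + 2; product 3*3*3*3*2 = 162.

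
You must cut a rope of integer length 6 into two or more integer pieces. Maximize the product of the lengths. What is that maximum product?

9

Define g[k] = max over 1≤i<k of i · max(k−i, g[k−i]); the inner max lets the remainder stay uncut if that's better.
g[2] = 1*max(1,0) = 1*1 = 1
g[3] = 1*max(2,1) = 1*2 = 2
g[4] = 2*max(2,1) = 2*2 = 4
g[5] = 2*max(3,2) = 2*3 = 6
g[6] = 3*max(3,2) = 3*3 = 9
One optimal split: 3 + 3; product 3*3 = 9.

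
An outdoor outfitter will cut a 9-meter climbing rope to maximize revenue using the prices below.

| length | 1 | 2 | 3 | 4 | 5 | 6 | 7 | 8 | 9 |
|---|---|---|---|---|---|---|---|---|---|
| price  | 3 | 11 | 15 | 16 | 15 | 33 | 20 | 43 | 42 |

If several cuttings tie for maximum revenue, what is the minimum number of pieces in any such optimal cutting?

2

Build r[k] bottom-up: r[k] = max over allowed piece i of (p[i] + r[k−i]).
r[1] = 3
r[2] = max(3+3, 11+0) = 11
r[3] = max(3+11, 11+3, 15+0) = 15
r[4] = max(3+15, 11+11, 15+3, 16+0) = 22
r[5] = max(3+22, 11+15, 15+11, 16+3, 15+0) = 26
r[6] = max(3+26, 11+22, 15+15, 16+11, 15+3, 33+0) = 33
r[7] = max(3+33, 11+26, 15+22, …, 33+3, 20+0) = 37
r[8] = max(3+37, 11+33, 15+26, …, 20+3, 43+0) = 44
r[9] = max(3+44, 11+37, 15+33, …, 43+3, 42+0) = 48
Maximum revenue is €48.
Now minimize piece count subject to staying optimal: for each k, pieces[k] = 1 + min over i with p[i]+r[k−i]=r[k] of pieces[k−i].
pieces[6] = 1
pieces[7] = 3
pieces[8] = 2
pieces[9] = 2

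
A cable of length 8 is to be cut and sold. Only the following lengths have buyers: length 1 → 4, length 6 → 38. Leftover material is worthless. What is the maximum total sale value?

Consider every possible first cut. f[k] is the best of p[i]+f[k−i] over all sellable i≤k.
f[1] = 4
f[2] = 8  (first piece 1, then f[1]=4)
f[3] = 12  (first piece 1, then f[2]=8)
f[4] = 16  (first piece 1, then f[3]=12)
f[5] = 20  (first piece 1, then f[4]=16)
f[6] = max(4+20, 38+0) = 38
f[7] = max(4+38, 38+4) = 42
f[8] = max(4+42, 38+8) = 46
One optimal cutting: 6 + 1 + 1 → 46.

46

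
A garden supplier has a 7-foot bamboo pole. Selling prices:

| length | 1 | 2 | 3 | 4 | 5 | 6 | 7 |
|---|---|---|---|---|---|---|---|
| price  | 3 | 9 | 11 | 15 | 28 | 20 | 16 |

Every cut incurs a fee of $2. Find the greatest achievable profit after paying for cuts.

35

Build net[k] bottom-up: net[k] = max over allowed piece i of (p[i] + net[k−i]) − 2 per cut.
net[1] = 3
net[2] = max(3+3-2, 9+0) = 9
net[3] = max(3+9-2, 9+3-2, 11+0) = 11
net[4] = max(3+11-2, 9+9-2, 11+3-2, 15+0) = 16
net[5] = max(3+16-2, 9+11-2, 11+9-2, 15+3-2, 28+0) = 28
net[6] = max(3+28-2, 9+16-2, 11+11-2, 15+9-2, 28+3-2, 20+0) = 29
net[7] = max(3+29-2, 9+28-2, 11+16-2, …, 20+3-2, 16+0) = 35
One optimal plan: pieces 5 + 2 (1 cut) → $37 − $2 = $35.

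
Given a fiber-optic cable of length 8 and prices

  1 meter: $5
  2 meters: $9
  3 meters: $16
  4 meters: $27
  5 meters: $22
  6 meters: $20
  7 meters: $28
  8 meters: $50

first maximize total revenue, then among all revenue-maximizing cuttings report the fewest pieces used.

Build r[k] bottom-up: r[k] = max over allowed piece i of (p[i] + r[k−i]).
r[1] = 5
r[2] = max(5+5, 9+0) = 10
r[3] = max(5+10, 9+5, 16+0) = 16
r[4] = max(5+16, 9+10, 16+5, 27+0) = 27
r[5] = max(5+27, 9+16, 16+10, 27+5, 22+0) = 32
r[6] = max(5+32, 9+27, 16+16, 27+10, 22+5, 20+0) = 37
r[7] = max(5+37, 9+32, 16+27, …, 20+5, 28+0) = 43
r[8] = max(5+43, 9+37, 16+32, …, 28+5, 50+0) = 54
Maximum revenue is $54.
Now minimize piece count subject to staying optimal: for each k, pieces[k] = 1 + min over i with p[i]+r[k−i]=r[k] of pieces[k−i].
pieces[5] = 2
pieces[6] = 3
pieces[7] = 2
pieces[8] = 2

2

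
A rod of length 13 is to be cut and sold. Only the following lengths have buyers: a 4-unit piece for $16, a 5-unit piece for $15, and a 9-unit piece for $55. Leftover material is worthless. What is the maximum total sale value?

Build f[k] bottom-up: f[k] = max over allowed piece i of (p[i] + f[k−i]).
f[1] = 0
f[2] = 0
f[3] = 0
f[4] = 16
f[5] = 16
f[6] = 16
f[7] = 16
f[8] = 32  (first piece 4, then f[4]=16)
f[9] = 55
f[10] = 55
f[11] = 55
f[12] = 55
f[13] = 71  (first piece 4, then f[9]=55)
One optimal cutting: 9 + 4 → $71.

71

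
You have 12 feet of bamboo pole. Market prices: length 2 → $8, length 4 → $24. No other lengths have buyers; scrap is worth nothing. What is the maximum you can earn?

Build best[k] bottom-up: best[k] = max over allowed piece i of (p[i] + best[k−i]).
best[1] = 0
best[2] = 8
best[3] = 8
best[4] = max(8+8, 24+0) = 24
best[5] = max(8+8, 24+0) = 24
best[6] = max(8+24, 24+8) = 32
best[7] = max(8+24, 24+8) = 32
best[8] = max(8+32, 24+24) = 48
best[9] = max(8+32, 24+24) = 48
best[10] = max(8+48, 24+32) = 56
best[11] = max(8+48, 24+32) = 56
best[12] = max(8+56, 24+48) = 72
One optimal cutting: 4 + 4 + 4 → $72.

72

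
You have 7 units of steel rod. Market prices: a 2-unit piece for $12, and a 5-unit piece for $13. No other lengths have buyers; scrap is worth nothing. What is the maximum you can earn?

Consider every possible first cut. best[k] is the best of p[i]+best[k−i] over all sellable i≤k.
best[1] = 0
best[2] = 12
best[3] = 12
best[4] = 24  (first piece 2, then best[2]=12)
best[5] = max(12+12, 13+0) = 24
best[6] = max(12+24, 13+0) = 36
best[7] = max(12+24, 13+12) = 36
One optimal cutting: pieces 2 + 2 + 2 with 1 unit of scrap → $36.

36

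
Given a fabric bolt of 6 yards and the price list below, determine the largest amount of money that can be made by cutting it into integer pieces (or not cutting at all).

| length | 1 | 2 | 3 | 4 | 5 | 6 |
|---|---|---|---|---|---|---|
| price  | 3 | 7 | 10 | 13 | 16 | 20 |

Build best[k] bottom-up: best[k] = max over allowed piece i of (p[i] + best[k−i]).
best[1] = 3
best[2] = 7
best[3] = 10  (first piece 1, then best[2]=7)
best[4] = 14  (first piece 2, then best[2]=7)
best[5] = 17  (first piece 1, then best[4]=14)
best[6] = 21  (first piece 2, then best[4]=14)
One optimal cutting: 2 + 2 + 2 → $7 + $7 + $7 = $21.

21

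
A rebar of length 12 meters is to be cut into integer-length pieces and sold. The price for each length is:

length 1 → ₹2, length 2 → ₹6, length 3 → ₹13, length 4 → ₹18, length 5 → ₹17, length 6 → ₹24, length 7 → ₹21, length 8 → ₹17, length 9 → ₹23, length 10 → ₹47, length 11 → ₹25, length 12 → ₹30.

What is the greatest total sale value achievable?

Consider every possible first cut. r[k] is the best of p[i]+r[k−i] over all sellable i≤k.
r[1] = 2
r[2] = 6
r[3] = 13
r[4] = 18
r[5] = 20  (first piece 1, then r[4]=18)
r[6] = 26  (first piece 3, then r[3]=13)
r[7] = 31  (first piece 3, then r[4]=18)
r[8] = 36  (first piece 4, then r[4]=18)
r[9] = 39  (first piece 3, then r[6]=26)
r[10] = 47
r[11] = 49  (first piece 1, then r[10]=47)
r[12] = 54  (first piece 4, then r[8]=36)
One optimal cutting: 4 + 4 + 4 → ₹18 + ₹18 + ₹18 = ₹54.

54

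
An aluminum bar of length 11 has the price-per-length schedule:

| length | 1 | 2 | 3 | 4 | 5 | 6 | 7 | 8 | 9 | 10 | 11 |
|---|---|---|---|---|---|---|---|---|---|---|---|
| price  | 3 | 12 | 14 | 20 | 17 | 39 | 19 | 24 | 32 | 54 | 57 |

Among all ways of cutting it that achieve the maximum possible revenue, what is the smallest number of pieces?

4

Build r[k] bottom-up: r[k] = max over allowed piece i of (p[i] + r[k−i]).
r[1] = 3
r[2] = max(3+3, 12+0) = 12
r[3] = max(3+12, 12+3, 14+0) = 15
r[4] = max(3+15, 12+12, 14+3, 20+0) = 24
r[5] = max(3+24, 12+15, 14+12, 20+3, 17+0) = 27
r[6] = max(3+27, 12+24, 14+15, 20+12, 17+3, 39+0) = 39
r[7] = max(3+39, 12+27, 14+24, …, 39+3, 19+0) = 42
r[8] = max(3+42, 12+39, 14+27, …, 19+3, 24+0) = 51
r[9] = max(3+51, 12+42, 14+39, …, 24+3, 32+0) = 54
r[10] = max(3+54, 12+51, 14+42, …, 32+3, 54+0) = 63
r[11] = max(3+63, 12+54, 14+51, …, 54+3, 57+0) = 66
Maximum revenue is $66.
Now minimize piece count subject to staying optimal: for each k, pieces[k] = 1 + min over i with p[i]+r[k−i]=r[k] of pieces[k−i].
pieces[8] = 2
pieces[9] = 3
pieces[10] = 3
pieces[11] = 4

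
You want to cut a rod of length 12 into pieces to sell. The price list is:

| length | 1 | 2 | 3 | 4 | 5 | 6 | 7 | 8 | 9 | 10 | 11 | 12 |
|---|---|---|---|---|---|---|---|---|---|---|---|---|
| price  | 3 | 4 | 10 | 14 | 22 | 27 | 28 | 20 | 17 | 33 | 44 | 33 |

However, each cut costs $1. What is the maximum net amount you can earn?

53

Let r[k] be the best obtainable value from length k. For each k, try every first piece i and keep the best of price[i] + r[k−i] minus the 1 cut fee when i<k.
r[1] = 3
r[2] = 5  (first piece 1, then r[1]=3)
r[3] = 10
r[4] = 14
r[5] = 22
r[6] = 27
r[7] = 29  (first piece 1, then r[6]=27)
r[8] = 31  (first piece 1, then r[7]=29)
r[9] = 36  (first piece 3, then r[6]=27)
r[10] = 43  (first piece 5, then r[5]=22)
r[11] = 48  (first piece 5, then r[6]=27)
r[12] = 53  (first piece 6, then r[6]=27)
One optimal plan: pieces 6 + 6 (1 cut) → $54 − $1 = $53.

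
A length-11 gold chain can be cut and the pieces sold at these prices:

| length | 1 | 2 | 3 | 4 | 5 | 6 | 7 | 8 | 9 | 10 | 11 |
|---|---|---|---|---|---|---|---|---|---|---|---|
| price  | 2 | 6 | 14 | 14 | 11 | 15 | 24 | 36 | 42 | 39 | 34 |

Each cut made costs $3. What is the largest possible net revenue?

47

Consider every possible first cut. v[k] is the best of p[i]+v[k−i] over all sellable i≤k, charging 3 whenever i<k.
v[1] = 2
v[2] = max(2+2-3, 6+0) = 6
v[3] = max(2+6-3, 6+2-3, 14+0) = 14
v[4] = max(2+14-3, 6+6-3, 14+2-3, 14+0) = 14
v[5] = max(2+14-3, 6+14-3, 14+6-3, 14+2-3, 11+0) = 17
v[6] = max(2+17-3, 6+14-3, 14+14-3, 14+6-3, 11+2-3, 15+0) = 25
v[7] = max(2+25-3, 6+17-3, 14+14-3, …, 15+2-3, 24+0) = 25
v[8] = max(2+25-3, 6+25-3, 14+17-3, …, 24+2-3, 36+0) = 36
v[9] = max(2+36-3, 6+25-3, 14+25-3, …, 36+2-3, 42+0) = 42
v[10] = max(2+42-3, 6+36-3, 14+25-3, …, 42+2-3, 39+0) = 41
v[11] = max(2+41-3, 6+42-3, 14+36-3, …, 39+2-3, 34+0) = 47
One optimal plan: pieces 8 + 3 (1 cut) → $50 − $3 = $47.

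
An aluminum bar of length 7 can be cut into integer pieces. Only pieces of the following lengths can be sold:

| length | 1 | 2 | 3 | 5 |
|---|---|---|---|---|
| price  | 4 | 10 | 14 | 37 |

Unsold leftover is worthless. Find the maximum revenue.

Build r[k] bottom-up: r[k] = max over allowed piece i of (p[i] + r[k−i]).
r[1] = 4
r[2] = 10
r[3] = 14  (first piece 1, then r[2]=10)
r[4] = 20  (first piece 2, then r[2]=10)
r[5] = 37
r[6] = 41  (first piece 1, then r[5]=37)
r[7] = 47  (first piece 2, then r[5]=37)
One optimal cutting: 5 + 2 → $47.

47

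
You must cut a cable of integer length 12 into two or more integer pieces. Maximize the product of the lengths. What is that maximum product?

Let g[k] be the best product for length k (with at least one cut). For each first piece i, the rest contributes max(k−i, g[k−i]).
Small cases: g[2]=1, g[3]=2, g[4]=4, g[5]=6, g[6]=9, g[7]=12.
g[8] = max(1·12, 2·9, 3·6, …, 6·2, 7·1) = 18
g[9] = max(1·18, 2·12, 3·9, …, 7·2, 8·1) = 27
g[10] = max(1·27, 2·18, 3·12, …, 8·2, 9·1) = 36
g[11] = max(1·36, 2·27, 3·18, …, 9·2, 10·1) = 54
g[12] = max(1·54, 2·36, 3·27, …, 10·2, 11·1) = 81
One optimal split: 3 + 3 + 3 + 3; product 3·3·3·3 = 81.

81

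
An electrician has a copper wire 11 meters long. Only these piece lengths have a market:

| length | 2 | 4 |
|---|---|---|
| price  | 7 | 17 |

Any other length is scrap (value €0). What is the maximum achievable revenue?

Let f[k] be the best obtainable value from length k. For each k, try every first piece i and keep the best of price[i] + f[k−i].
f[1] = 0
f[2] = 7
f[3] = 7
f[4] = max(7+7, 17+0) = 17
f[5] = max(7+7, 17+0) = 17
f[6] = max(7+17, 17+7) = 24
f[7] = max(7+17, 17+7) = 24
f[8] = max(7+24, 17+17) = 34
f[9] = max(7+24, 17+17) = 34
f[10] = max(7+34, 17+24) = 41
f[11] = max(7+34, 17+24) = 41
One optimal cutting: pieces 4 + 4 + 2 with 1 meter of scrap → €41.

41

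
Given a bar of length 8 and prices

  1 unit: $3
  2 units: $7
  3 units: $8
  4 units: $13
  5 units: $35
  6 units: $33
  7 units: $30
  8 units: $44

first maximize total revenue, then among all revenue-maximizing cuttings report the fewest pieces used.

3

Let r[k] be the best obtainable value from length k. For each k, try every first piece i and keep the best of price[i] + r[k−i].
r[1] = 3
r[2] = 7
r[3] = 10  (first piece 1, then r[2]=7)
r[4] = 14  (first piece 2, then r[2]=7)
r[5] = 35
r[6] = 38  (first piece 1, then r[5]=35)
r[7] = 42  (first piece 2, then r[5]=35)
r[8] = 45  (first piece 1, then r[7]=42)
Maximum revenue is $45.
Now minimize piece count subject to staying optimal: for each k, pieces[k] = 1 + min over i with p[i]+r[k−i]=r[k] of pieces[k−i].
pieces[5] = 1
pieces[6] = 2
pieces[7] = 2
pieces[8] = 3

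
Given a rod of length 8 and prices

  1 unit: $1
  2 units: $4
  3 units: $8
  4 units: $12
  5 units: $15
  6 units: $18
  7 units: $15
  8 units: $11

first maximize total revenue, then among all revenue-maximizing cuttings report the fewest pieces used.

Let r[k] be the best obtainable value from length k. For each k, try every first piece i and keep the best of price[i] + r[k−i].
r[1] = 1
r[2] = max(1+1, 4+0) = 4
r[3] = max(1+4, 4+1, 8+0) = 8
r[4] = max(1+8, 4+4, 8+1, 12+0) = 12
r[5] = max(1+12, 4+8, 8+4, 12+1, 15+0) = 15
r[6] = max(1+15, 4+12, 8+8, 12+4, 15+1, 18+0) = 18
r[7] = max(1+18, 4+15, 8+12, …, 18+1, 15+0) = 20
r[8] = max(1+20, 4+18, 8+15, …, 15+1, 11+0) = 24
Maximum revenue is $24.
Now minimize piece count subject to staying optimal: for each k, pieces[k] = 1 + min over i with p[i]+r[k−i]=r[k] of pieces[k−i].
pieces[5] = 1
pieces[6] = 1
pieces[7] = 2
pieces[8] = 2

2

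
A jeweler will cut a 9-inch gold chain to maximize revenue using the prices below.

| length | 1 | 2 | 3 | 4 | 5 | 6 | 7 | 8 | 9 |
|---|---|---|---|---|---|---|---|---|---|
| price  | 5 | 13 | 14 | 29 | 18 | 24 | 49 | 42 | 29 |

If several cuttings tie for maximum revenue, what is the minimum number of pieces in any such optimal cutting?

3

Let r[k] be the best obtainable value from length k. For each k, try every first piece i and keep the best of price[i] + r[k−i].
r[1] = 5
r[2] = 13
r[3] = 18  (first piece 1, then r[2]=13)
r[4] = 29
r[5] = 34  (first piece 1, then r[4]=29)
r[6] = 42  (first piece 2, then r[4]=29)
r[7] = 49
r[8] = 58  (first piece 4, then r[4]=29)
r[9] = 63  (first piece 1, then r[8]=58)
Maximum revenue is $63.
Now minimize piece count subject to staying optimal: for each k, pieces[k] = 1 + min over i with p[i]+r[k−i]=r[k] of pieces[k−i].
pieces[6] = 2
pieces[7] = 1
pieces[8] = 2
pieces[9] = 3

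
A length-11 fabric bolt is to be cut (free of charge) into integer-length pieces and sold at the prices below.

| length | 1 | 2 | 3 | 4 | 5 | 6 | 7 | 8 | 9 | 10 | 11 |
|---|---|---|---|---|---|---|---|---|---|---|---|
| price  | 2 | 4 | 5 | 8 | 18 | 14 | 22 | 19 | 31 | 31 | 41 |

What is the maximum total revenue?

Consider every possible first cut. best[k] is the best of p[i]+best[k−i] over all sellable i≤k.
best[1] = 2
best[2] = max(2+2, 4+0) = 4
best[3] = max(2+4, 4+2, 5+0) = 6
best[4] = max(2+6, 4+4, 5+2, 8+0) = 8
best[5] = max(2+8, 4+6, 5+4, 8+2, 18+0) = 18
best[6] = max(2+18, 4+8, 5+6, 8+4, 18+2, 14+0) = 20
best[7] = max(2+20, 4+18, 5+8, …, 14+2, 22+0) = 22
best[8] = max(2+22, 4+20, 5+18, …, 22+2, 19+0) = 24
best[9] = max(2+24, 4+22, 5+20, …, 19+2, 31+0) = 31
best[10] = max(2+31, 4+24, 5+22, …, 31+2, 31+0) = 36
best[11] = max(2+36, 4+31, 5+24, …, 31+2, 41+0) = 41
Best is to sell the whole 11-yard piece uncut for $41.

41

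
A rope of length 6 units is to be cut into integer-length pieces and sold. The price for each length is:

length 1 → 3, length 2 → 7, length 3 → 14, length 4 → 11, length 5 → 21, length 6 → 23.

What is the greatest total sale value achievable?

Let v[k] be the best obtainable value from length k. For each k, try every first piece i and keep the best of price[i] + v[k−i].
v[1] = 3
v[2] = 7
v[3] = 14
v[4] = 17  (first piece 1, then v[3]=14)
v[5] = 21  (first piece 2, then v[3]=14)
v[6] = 28  (first piece 3, then v[3]=14)
One optimal cutting: 3 + 3 → 14 + 14 = 28.

28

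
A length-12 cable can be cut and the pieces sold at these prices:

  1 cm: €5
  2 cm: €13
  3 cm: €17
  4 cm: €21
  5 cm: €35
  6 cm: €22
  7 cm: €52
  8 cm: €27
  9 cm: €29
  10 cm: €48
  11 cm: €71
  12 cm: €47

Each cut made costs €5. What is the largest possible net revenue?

Build r[k] bottom-up: r[k] = max over allowed piece i of (p[i] + r[k−i]) − 5 per cut.
r[1] = 5
r[2] = max(5+5-5, 13+0) = 13
r[3] = max(5+13-5, 13+5-5, 17+0) = 17
r[4] = max(5+17-5, 13+13-5, 17+5-5, 21+0) = 21
r[5] = max(5+21-5, 13+17-5, 17+13-5, 21+5-5, 35+0) = 35
r[6] = max(5+35-5, 13+21-5, 17+17-5, 21+13-5, 35+5-5, 22+0) = 35
r[7] = max(5+35-5, 13+35-5, 17+21-5, …, 22+5-5, 52+0) = 52
r[8] = max(5+52-5, 13+35-5, 17+35-5, …, 52+5-5, 27+0) = 52
r[9] = max(5+52-5, 13+52-5, 17+35-5, …, 27+5-5, 29+0) = 60
r[10] = max(5+60-5, 13+52-5, 17+52-5, …, 29+5-5, 48+0) = 65
r[11] = max(5+65-5, 13+60-5, 17+52-5, …, 48+5-5, 71+0) = 71
r[12] = max(5+71-5, 13+65-5, 17+60-5, …, 71+5-5, 47+0) = 82
One optimal plan: pieces 7 + 5 (1 cut) → €87 − €5 = €82.

82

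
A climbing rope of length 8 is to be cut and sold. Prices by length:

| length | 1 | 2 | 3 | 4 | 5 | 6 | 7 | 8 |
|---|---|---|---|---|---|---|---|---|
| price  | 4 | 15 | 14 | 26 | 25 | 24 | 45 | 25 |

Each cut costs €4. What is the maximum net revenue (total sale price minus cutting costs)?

Consider every possible first cut. r[k] is the best of p[i]+r[k−i] over all sellable i≤k, charging 4 whenever i<k.
r[1] = 4
r[2] = 15
r[3] = 15  (first piece 1, then r[2]=15)
r[4] = 26  (first piece 2, then r[2]=15)
r[5] = 26  (first piece 1, then r[4]=26)
r[6] = 37  (first piece 2, then r[4]=26)
r[7] = 45
r[8] = 48  (first piece 2, then r[6]=37)
One optimal plan: pieces 2 + 2 + 2 + 2 (3 cuts) → €60 − €12 = €48.

48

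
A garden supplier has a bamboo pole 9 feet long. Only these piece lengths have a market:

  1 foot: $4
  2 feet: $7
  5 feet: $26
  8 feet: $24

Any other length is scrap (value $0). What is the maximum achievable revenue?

Build f[k] bottom-up: f[k] = max over allowed piece i of (p[i] + f[k−i]).
f[1] = 4
f[2] = 8  (first piece 1, then f[1]=4)
f[3] = 12  (first piece 1, then f[2]=8)
f[4] = 16  (first piece 1, then f[3]=12)
f[5] = 26
f[6] = 30  (first piece 1, then f[5]=26)
f[7] = 34  (first piece 1, then f[6]=30)
f[8] = 38  (first piece 1, then f[7]=34)
f[9] = 42  (first piece 1, then f[8]=38)
One optimal cutting: 5 + 1 + 1 + 1 + 1 → $42.

42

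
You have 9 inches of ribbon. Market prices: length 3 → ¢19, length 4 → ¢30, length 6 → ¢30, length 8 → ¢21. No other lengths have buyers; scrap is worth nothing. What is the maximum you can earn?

Consider every possible first cut. f[k] is the best of p[i]+f[k−i] over all sellable i≤k.
f[1] = 0
f[2] = 0
f[3] = 19
f[4] = max(19+0, 30+0) = 30
f[5] = max(19+0, 30+0) = 30
f[6] = max(19+19, 30+0, 30+0) = 38
f[7] = max(19+30, 30+19, 30+0) = 49
f[8] = max(19+30, 30+30, 30+0, 21+0) = 60
f[9] = max(19+38, 30+30, 30+19, 21+0) = 60
One optimal cutting: pieces 4 + 4 with 1 inch of scrap → ¢60.

60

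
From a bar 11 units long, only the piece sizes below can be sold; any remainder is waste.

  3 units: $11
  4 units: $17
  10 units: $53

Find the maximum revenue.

Build r[k] bottom-up: r[k] = max over allowed piece i of (p[i] + r[k−i]).
r[1] = 0
r[2] = 0
r[3] = 11
r[4] = max(11+0, 17+0) = 17
r[5] = max(11+0, 17+0) = 17
r[6] = max(11+11, 17+0) = 22
r[7] = max(11+17, 17+11) = 28
r[8] = max(11+17, 17+17) = 34
r[9] = max(11+22, 17+17) = 34
r[10] = max(11+28, 17+22, 53+0) = 53
r[11] = max(11+34, 17+28, 53+0) = 53
One optimal cutting: pieces 10 with 1 unit of scrap → $53.

53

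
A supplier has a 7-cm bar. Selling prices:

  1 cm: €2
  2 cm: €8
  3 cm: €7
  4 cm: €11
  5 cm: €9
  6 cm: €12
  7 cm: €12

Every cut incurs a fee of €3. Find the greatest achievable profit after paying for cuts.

17

Let net[k] be the best obtainable value from length k. For each k, try every first piece i and keep the best of price[i] + net[k−i] minus the 3 cut fee when i<k.
net[1] = 2
net[2] = 8
net[3] = 7  (first piece 1, then net[2]=8)
net[4] = 13  (first piece 2, then net[2]=8)
net[5] = 12  (first piece 1, then net[4]=13)
net[6] = 18  (first piece 2, then net[4]=13)
net[7] = 17  (first piece 1, then net[6]=18)
One optimal plan: pieces 2 + 2 + 2 + 1 (3 cuts) → €26 − €9 = €17.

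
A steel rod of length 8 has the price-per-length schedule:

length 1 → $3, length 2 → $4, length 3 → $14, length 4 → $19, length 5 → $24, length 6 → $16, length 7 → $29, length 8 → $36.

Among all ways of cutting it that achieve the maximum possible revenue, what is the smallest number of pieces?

Build r[k] bottom-up: r[k] = max over allowed piece i of (p[i] + r[k−i]).
r[1] = 3
r[2] = max(3+3, 4+0) = 6
r[3] = max(3+6, 4+3, 14+0) = 14
r[4] = max(3+14, 4+6, 14+3, 19+0) = 19
r[5] = max(3+19, 4+14, 14+6, 19+3, 24+0) = 24
r[6] = max(3+24, 4+19, 14+14, 19+6, 24+3, 16+0) = 28
r[7] = max(3+28, 4+24, 14+19, …, 16+3, 29+0) = 33
r[8] = max(3+33, 4+28, 14+24, …, 29+3, 36+0) = 38
Maximum revenue is $38.
Now minimize piece count subject to staying optimal: for each k, pieces[k] = 1 + min over i with p[i]+r[k−i]=r[k] of pieces[k−i].
pieces[5] = 1
pieces[6] = 2
pieces[7] = 2
pieces[8] = 2

2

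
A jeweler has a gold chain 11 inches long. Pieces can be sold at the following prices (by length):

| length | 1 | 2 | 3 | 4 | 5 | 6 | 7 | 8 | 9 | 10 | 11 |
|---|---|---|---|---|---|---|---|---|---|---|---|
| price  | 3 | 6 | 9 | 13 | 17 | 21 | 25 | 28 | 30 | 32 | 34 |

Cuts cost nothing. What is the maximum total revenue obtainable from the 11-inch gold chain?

38

Consider every possible first cut. R[k] is the best of p[i]+R[k−i] over all sellable i≤k.
R[1] = 3
R[2] = 6  (first piece 1, then R[1]=3)
R[3] = 9  (first piece 1, then R[2]=6)
R[4] = 13
R[5] = 17
R[6] = 21
R[7] = 25
R[8] = 28  (first piece 1, then R[7]=25)
R[9] = 31  (first piece 1, then R[8]=28)
R[10] = 34  (first piece 1, then R[9]=31)
R[11] = 38  (first piece 4, then R[7]=25)
One optimal cutting: 7 + 4 → $25 + $13 = $38.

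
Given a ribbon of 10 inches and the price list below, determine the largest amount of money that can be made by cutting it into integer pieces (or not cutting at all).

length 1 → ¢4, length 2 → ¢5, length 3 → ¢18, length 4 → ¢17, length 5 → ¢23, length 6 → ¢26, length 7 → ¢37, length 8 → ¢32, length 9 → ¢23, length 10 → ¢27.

58

Consider every possible first cut. r[k] is the best of p[i]+r[k−i] over all sellable i≤k.
r[1] = 4
r[2] = max(4+4, 5+0) = 8
r[3] = max(4+8, 5+4, 18+0) = 18
r[4] = max(4+18, 5+8, 18+4, 17+0) = 22
r[5] = max(4+22, 5+18, 18+8, 17+4, 23+0) = 26
r[6] = max(4+26, 5+22, 18+18, 17+8, 23+4, 26+0) = 36
r[7] = max(4+36, 5+26, 18+22, …, 26+4, 37+0) = 40
r[8] = max(4+40, 5+36, 18+26, …, 37+4, 32+0) = 44
r[9] = max(4+44, 5+40, 18+36, …, 32+4, 23+0) = 54
r[10] = max(4+54, 5+44, 18+40, …, 23+4, 27+0) = 58
One optimal cutting: 3 + 3 + 3 + 1 → ¢18 + ¢18 + ¢18 + ¢4 = ¢58.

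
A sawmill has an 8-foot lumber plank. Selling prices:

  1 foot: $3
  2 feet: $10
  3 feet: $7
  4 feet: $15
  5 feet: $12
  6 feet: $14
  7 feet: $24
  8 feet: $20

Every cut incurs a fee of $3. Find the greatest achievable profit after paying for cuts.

31

Build r[k] bottom-up: r[k] = max over allowed piece i of (p[i] + r[k−i]) − 3 per cut.
r[1] = 3
r[2] = max(3+3-3, 10+0) = 10
r[3] = max(3+10-3, 10+3-3, 7+0) = 10
r[4] = max(3+10-3, 10+10-3, 7+3-3, 15+0) = 17
r[5] = max(3+17-3, 10+10-3, 7+10-3, 15+3-3, 12+0) = 17
r[6] = max(3+17-3, 10+17-3, 7+10-3, 15+10-3, 12+3-3, 14+0) = 24
r[7] = max(3+24-3, 10+17-3, 7+17-3, …, 14+3-3, 24+0) = 24
r[8] = max(3+24-3, 10+24-3, 7+17-3, …, 24+3-3, 20+0) = 31
One optimal plan: pieces 2 + 2 + 2 + 2 (3 cuts) → $40 − $9 = $31.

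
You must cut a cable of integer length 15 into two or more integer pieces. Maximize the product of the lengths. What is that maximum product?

243

Let P[k] be the best product for length k (with at least one cut). For each first piece i, the rest contributes max(k−i, P[k−i]).
Small cases: P[2]=1, P[3]=2, P[4]=4, P[5]=6, P[6]=9, P[7]=12, P[8]=18, P[9]=27.
P[10] = 2×max(8,18) = 2×18 = 36
P[11] = 2×max(9,27) = 2×27 = 54
P[12] = 3×max(9,27) = 3×27 = 81
P[13] = 2×max(11,54) = 2×54 = 108
P[14] = 2×max(12,81) = 2×81 = 162
P[15] = 3×max(12,81) = 3×81 = 243
One optimal split: 3 + 3 + 3 + 3 + 3; product 3×3×3×3×3 = 243.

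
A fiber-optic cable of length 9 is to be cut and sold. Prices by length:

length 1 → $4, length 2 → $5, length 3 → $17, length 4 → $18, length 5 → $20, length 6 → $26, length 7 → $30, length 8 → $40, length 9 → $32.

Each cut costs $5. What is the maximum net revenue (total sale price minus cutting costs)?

Build v[k] bottom-up: v[k] = max over allowed piece i of (p[i] + v[k−i]) − 5 per cut.
v[1] = 4
v[2] = 5
v[3] = 17
v[4] = 18
v[5] = 20
v[6] = 29  (first piece 3, then v[3]=17)
v[7] = 30  (first piece 3, then v[4]=18)
v[8] = 40
v[9] = 41  (first piece 3, then v[6]=29)
One optimal plan: pieces 3 + 3 + 3 (2 cuts) → $51 − $10 = $41.

41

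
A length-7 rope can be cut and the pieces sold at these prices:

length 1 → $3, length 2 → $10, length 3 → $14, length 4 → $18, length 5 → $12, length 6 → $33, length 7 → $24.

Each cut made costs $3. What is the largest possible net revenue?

Let v[k] be the best obtainable value from length k. For each k, try every first piece i and keep the best of price[i] + v[k−i] minus the 3 cut fee when i<k.
v[1] = 3
v[2] = max(3+3-3, 10+0) = 10
v[3] = max(3+10-3, 10+3-3, 14+0) = 14
v[4] = max(3+14-3, 10+10-3, 14+3-3, 18+0) = 18
v[5] = max(3+18-3, 10+14-3, 14+10-3, 18+3-3, 12+0) = 21
v[6] = max(3+21-3, 10+18-3, 14+14-3, 18+10-3, 12+3-3, 33+0) = 33
v[7] = max(3+33-3, 10+21-3, 14+18-3, …, 33+3-3, 24+0) = 33
One optimal plan: pieces 6 + 1 (1 cut) → $36 − $3 = $33.

33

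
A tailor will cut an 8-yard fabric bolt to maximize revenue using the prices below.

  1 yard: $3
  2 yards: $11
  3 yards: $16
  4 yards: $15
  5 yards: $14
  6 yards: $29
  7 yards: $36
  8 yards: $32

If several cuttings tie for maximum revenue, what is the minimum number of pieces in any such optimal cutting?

Build r[k] bottom-up: r[k] = max over allowed piece i of (p[i] + r[k−i]).
r[1] = 3
r[2] = max(3+3, 11+0) = 11
r[3] = max(3+11, 11+3, 16+0) = 16
r[4] = max(3+16, 11+11, 16+3, 15+0) = 22
r[5] = max(3+22, 11+16, 16+11, 15+3, 14+0) = 27
r[6] = max(3+27, 11+22, 16+16, 15+11, 14+3, 29+0) = 33
r[7] = max(3+33, 11+27, 16+22, …, 29+3, 36+0) = 38
r[8] = max(3+38, 11+33, 16+27, …, 36+3, 32+0) = 44
Maximum revenue is $44.
Now minimize piece count subject to staying optimal: for each k, pieces[k] = 1 + min over i with p[i]+r[k−i]=r[k] of pieces[k−i].
pieces[5] = 2
pieces[6] = 3
pieces[7] = 3
pieces[8] = 4

4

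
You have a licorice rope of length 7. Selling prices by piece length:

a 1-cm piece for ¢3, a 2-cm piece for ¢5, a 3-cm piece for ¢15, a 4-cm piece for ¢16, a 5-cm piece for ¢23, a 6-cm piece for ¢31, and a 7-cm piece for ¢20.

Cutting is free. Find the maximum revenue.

34

Build r[k] bottom-up: r[k] = max over allowed piece i of (p[i] + r[k−i]).
r[1] = 3
r[2] = 6  (first piece 1, then r[1]=3)
r[3] = 15
r[4] = 18  (first piece 1, then r[3]=15)
r[5] = 23
r[6] = 31
r[7] = 34  (first piece 1, then r[6]=31)
One optimal cutting: 6 + 1 → ¢31 + ¢3 = ¢34.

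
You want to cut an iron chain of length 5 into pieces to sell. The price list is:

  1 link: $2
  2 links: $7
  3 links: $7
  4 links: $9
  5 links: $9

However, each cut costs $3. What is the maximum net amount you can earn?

Build v[k] bottom-up: v[k] = max over allowed piece i of (p[i] + v[k−i]) − 3 per cut.
v[1] = 2
v[2] = 7
v[3] = 7
v[4] = 11  (first piece 2, then v[2]=7)
v[5] = 11  (first piece 2, then v[3]=7)
One optimal plan: pieces 3 + 2 (1 cut) → $14 − $3 = $11.

11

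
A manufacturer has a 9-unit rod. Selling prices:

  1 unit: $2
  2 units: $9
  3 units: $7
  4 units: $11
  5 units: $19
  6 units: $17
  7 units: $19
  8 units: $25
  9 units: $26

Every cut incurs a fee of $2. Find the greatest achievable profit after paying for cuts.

Build r[k] bottom-up: r[k] = max over allowed piece i of (p[i] + r[k−i]) − 2 per cut.
r[1] = 2
r[2] = max(2+2-2, 9+0) = 9
r[3] = max(2+9-2, 9+2-2, 7+0) = 9
r[4] = max(2+9-2, 9+9-2, 7+2-2, 11+0) = 16
r[5] = max(2+16-2, 9+9-2, 7+9-2, 11+2-2, 19+0) = 19
r[6] = max(2+19-2, 9+16-2, 7+9-2, 11+9-2, 19+2-2, 17+0) = 23
r[7] = max(2+23-2, 9+19-2, 7+16-2, …, 17+2-2, 19+0) = 26
r[8] = max(2+26-2, 9+23-2, 7+19-2, …, 19+2-2, 25+0) = 30
r[9] = max(2+30-2, 9+26-2, 7+23-2, …, 25+2-2, 26+0) = 33
One optimal plan: pieces 5 + 2 + 2 (2 cuts) → $37 − $4 = $33.

33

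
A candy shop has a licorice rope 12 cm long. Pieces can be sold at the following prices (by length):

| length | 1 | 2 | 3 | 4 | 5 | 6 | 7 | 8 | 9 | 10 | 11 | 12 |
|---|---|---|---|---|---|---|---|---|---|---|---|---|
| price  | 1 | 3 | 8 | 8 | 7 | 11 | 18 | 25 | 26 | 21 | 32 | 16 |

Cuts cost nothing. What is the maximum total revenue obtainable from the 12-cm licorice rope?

Let R[k] be the best obtainable value from length k. For each k, try every first piece i and keep the best of price[i] + R[k−i].
R[1] = 1
R[2] = max(1+1, 3+0) = 3
R[3] = max(1+3, 3+1, 8+0) = 8
R[4] = max(1+8, 3+3, 8+1, 8+0) = 9
R[5] = max(1+9, 3+8, 8+3, 8+1, 7+0) = 11
R[6] = max(1+11, 3+9, 8+8, 8+3, 7+1, 11+0) = 16
R[7] = max(1+16, 3+11, 8+9, …, 11+1, 18+0) = 18
R[8] = max(1+18, 3+16, 8+11, …, 18+1, 25+0) = 25
R[9] = max(1+25, 3+18, 8+16, …, 25+1, 26+0) = 26
R[10] = max(1+26, 3+25, 8+18, …, 26+1, 21+0) = 28
R[11] = max(1+28, 3+26, 8+25, …, 21+1, 32+0) = 33
R[12] = max(1+33, 3+28, 8+26, …, 32+1, 16+0) = 34
One optimal cutting: 8 + 3 + 1 → ¢25 + ¢8 + ¢1 = ¢34.

34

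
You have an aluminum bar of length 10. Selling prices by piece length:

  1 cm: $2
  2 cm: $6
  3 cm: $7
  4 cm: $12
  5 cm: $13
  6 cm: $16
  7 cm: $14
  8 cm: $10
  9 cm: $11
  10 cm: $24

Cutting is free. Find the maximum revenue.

30

Let best[k] be the best obtainable value from length k. For each k, try every first piece i and keep the best of price[i] + best[k−i].
best[1] = 2
best[2] = 6
best[3] = 8  (first piece 1, then best[2]=6)
best[4] = 12  (first piece 2, then best[2]=6)
best[5] = 14  (first piece 1, then best[4]=12)
best[6] = 18  (first piece 2, then best[4]=12)
best[7] = 20  (first piece 1, then best[6]=18)
best[8] = 24  (first piece 2, then best[6]=18)
best[9] = 26  (first piece 1, then best[8]=24)
best[10] = 30  (first piece 2, then best[8]=24)
One optimal cutting: 2 + 2 + 2 + 2 + 2 → $6 + $6 + $6 + $6 + $6 = $30.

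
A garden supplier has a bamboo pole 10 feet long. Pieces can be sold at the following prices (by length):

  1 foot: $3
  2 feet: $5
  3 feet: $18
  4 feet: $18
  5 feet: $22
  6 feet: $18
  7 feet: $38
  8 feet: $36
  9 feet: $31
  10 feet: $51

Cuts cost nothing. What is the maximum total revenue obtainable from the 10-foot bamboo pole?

57

Consider every possible first cut. best[k] is the best of p[i]+best[k−i] over all sellable i≤k.
best[1] = 3
best[2] = 6  (first piece 1, then best[1]=3)
best[3] = 18
best[4] = 21  (first piece 1, then best[3]=18)
best[5] = 24  (first piece 1, then best[4]=21)
best[6] = 36  (first piece 3, then best[3]=18)
best[7] = 39  (first piece 1, then best[6]=36)
best[8] = 42  (first piece 1, then best[7]=39)
best[9] = 54  (first piece 3, then best[6]=36)
best[10] = 57  (first piece 1, then best[9]=54)
One optimal cutting: 3 + 3 + 3 + 1 → $18 + $18 + $18 + $3 = $57.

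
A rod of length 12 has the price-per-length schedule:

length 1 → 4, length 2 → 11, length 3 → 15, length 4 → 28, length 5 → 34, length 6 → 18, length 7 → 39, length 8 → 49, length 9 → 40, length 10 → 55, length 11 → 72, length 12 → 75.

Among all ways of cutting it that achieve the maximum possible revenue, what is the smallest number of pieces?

3

Build r[k] bottom-up: r[k] = max over allowed piece i of (p[i] + r[k−i]).
r[1] = 4
r[2] = 11
r[3] = 15  (first piece 1, then r[2]=11)
r[4] = 28
r[5] = 34
r[6] = 39  (first piece 2, then r[4]=28)
r[7] = 45  (first piece 2, then r[5]=34)
r[8] = 56  (first piece 4, then r[4]=28)
r[9] = 62  (first piece 4, then r[5]=34)
r[10] = 68  (first piece 5, then r[5]=34)
r[11] = 73  (first piece 2, then r[9]=62)
r[12] = 84  (first piece 4, then r[8]=56)
Maximum revenue is 84.
Now minimize piece count subject to staying optimal: for each k, pieces[k] = 1 + min over i with p[i]+r[k−i]=r[k] of pieces[k−i].
pieces[9] = 2
pieces[10] = 2
pieces[11] = 3
pieces[12] = 3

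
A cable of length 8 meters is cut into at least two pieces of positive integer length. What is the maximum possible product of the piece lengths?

Let g[k] be the best product for length k (with at least one cut). For each first piece i, the rest contributes max(k−i, g[k−i]).
g[2] = 1×max(1,0) = 1×1 = 1
g[3] = 1×max(2,1) = 1×2 = 2
g[4] = 2×max(2,1) = 2×2 = 4
g[5] = 2×max(3,2) = 2×3 = 6
g[6] = 3×max(3,2) = 3×3 = 9
g[7] = 2×max(5,6) = 2×6 = 12
g[8] = 2×max(6,9) = 2×9 = 18
One optimal split: 3 + 3 + 2; product 3×3×2 = 18.

18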